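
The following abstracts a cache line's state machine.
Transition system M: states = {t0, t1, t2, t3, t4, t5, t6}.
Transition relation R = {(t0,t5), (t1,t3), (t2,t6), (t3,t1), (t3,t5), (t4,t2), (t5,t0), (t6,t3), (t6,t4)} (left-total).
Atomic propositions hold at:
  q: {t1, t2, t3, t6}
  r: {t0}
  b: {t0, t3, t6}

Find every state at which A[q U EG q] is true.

EG q: greatest fixpoint, start Z0 = {t1, t2, t3, t6}, keep only states in Sat with some successor in Z. Already a fixed point.
Sat(EG q) = {t1, t2, t3, t6}
A[q U EG q]: least fixpoint, start Z0 = Sat(EG q) = {t1, t2, t3, t6}, add states in Sat(q) with every successor in Z. Already a fixed point.
Sat(A[q U EG q]) = {t1, t2, t3, t6}

{t1, t2, t3, t6}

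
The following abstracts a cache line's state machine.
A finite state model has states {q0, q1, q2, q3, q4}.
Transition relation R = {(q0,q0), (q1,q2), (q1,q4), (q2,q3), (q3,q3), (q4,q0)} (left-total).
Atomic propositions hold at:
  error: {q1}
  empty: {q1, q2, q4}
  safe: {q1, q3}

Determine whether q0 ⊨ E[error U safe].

E[error U safe]: least fixpoint, start Z0 = Sat(safe) = {q1, q3}, add states in Sat(error) with some successor in Z. Already a fixed point.
Sat(E[error U safe]) = {q1, q3}
q0 ∉ Sat(E[error U safe]) = {q1, q3}, so the formula does not hold at q0.

No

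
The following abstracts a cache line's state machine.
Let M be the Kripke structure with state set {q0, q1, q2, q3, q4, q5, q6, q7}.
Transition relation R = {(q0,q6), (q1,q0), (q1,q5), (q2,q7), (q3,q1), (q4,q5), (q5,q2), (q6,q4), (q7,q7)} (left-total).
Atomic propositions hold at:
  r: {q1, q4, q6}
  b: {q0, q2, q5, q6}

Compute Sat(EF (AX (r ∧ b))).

Sat(r ∧ b) = {q6}
Sat(AX (r ∧ b)) = {s : every successor in {q6}} = {q0}
EF (AX (r ∧ b)): least fixpoint, start Z0 = {q0}, add states with some successor in Z. Z1 = {q0, q1}; Z2 = {q0, q1, q3}; fixed.
Sat(EF (AX (r ∧ b))) = {q0, q1, q3}

{q0, q1, q3}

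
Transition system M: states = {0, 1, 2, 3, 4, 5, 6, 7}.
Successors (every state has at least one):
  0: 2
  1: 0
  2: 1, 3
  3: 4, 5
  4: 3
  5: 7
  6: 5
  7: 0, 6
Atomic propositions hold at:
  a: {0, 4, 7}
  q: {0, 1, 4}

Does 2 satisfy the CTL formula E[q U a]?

No

E[q U a]: least fixpoint, start Z0 = Sat(a) = {0, 4, 7}, add states in Sat(q) with some successor in Z. Z1 = {0, 1, 4, 7}; fixed.
Sat(E[q U a]) = {0, 1, 4, 7}
2 ∉ Sat(E[q U a]) = {0, 1, 4, 7}, so the formula does not hold at 2.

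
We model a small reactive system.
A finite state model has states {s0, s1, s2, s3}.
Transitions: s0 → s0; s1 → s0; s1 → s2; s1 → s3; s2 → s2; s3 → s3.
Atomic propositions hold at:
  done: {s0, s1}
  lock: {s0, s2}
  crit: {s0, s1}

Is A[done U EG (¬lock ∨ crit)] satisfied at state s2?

No

Sat(¬lock) = {s1, s3}
Sat(¬lock ∨ crit) = {s0, s1, s3}
EG (¬lock ∨ crit): greatest fixpoint, start Z0 = {s0, s1, s3}, keep only states in Sat with some successor in Z. Already a fixed point.
Sat(EG (¬lock ∨ crit)) = {s0, s1, s3}
A[done U EG (¬lock ∨ crit)]: least fixpoint, start Z0 = Sat(EG (¬lock ∨ crit)) = {s0, s1, s3}, add states in Sat(done) with every successor in Z. Already a fixed point.
Sat(A[done U EG (¬lock ∨ crit)]) = {s0, s1, s3}
s2 ∉ Sat(A[done U EG (¬lock ∨ crit)]) = {s0, s1, s3}, so the formula does not hold at s2.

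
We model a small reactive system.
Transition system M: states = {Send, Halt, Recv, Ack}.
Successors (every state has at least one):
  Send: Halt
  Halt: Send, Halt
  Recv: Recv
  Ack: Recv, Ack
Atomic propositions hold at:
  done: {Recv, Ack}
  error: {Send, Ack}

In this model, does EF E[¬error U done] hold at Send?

Sat(¬error) = {Halt, Recv}
E[¬error U done]: least fixpoint, start Z0 = Sat(done) = {Recv, Ack}, add states in Sat(¬error) with some successor in Z. Already a fixed point.
Sat(E[¬error U done]) = {Recv, Ack}
EF E[¬error U done]: least fixpoint, start Z0 = {Recv, Ack}, add states with some successor in Z. Already a fixed point.
Sat(EF E[¬error U done]) = {Recv, Ack}
Send ∉ Sat(EF E[¬error U done]) = {Recv, Ack}, so the formula does not hold at Send.

No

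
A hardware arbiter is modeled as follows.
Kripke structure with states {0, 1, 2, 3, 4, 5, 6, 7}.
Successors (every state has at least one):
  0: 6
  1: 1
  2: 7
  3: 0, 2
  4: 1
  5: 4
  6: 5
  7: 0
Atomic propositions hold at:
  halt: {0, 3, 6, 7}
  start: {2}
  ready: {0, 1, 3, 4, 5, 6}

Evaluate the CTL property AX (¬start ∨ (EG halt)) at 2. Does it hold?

Yes

Sat(¬start) = {0, 1, 3, 4, 5, 6, 7}
EG halt: greatest fixpoint, start Z0 = {0, 3, 6, 7}, keep only states in Sat with some successor in Z. Z1 = {0, 3, 7}; Z2 = {3, 7}; Z3 = ∅; fixed.
Sat(EG halt) = ∅
Sat(¬start ∨ (EG halt)) = {0, 1, 3, 4, 5, 6, 7}
Sat(AX (¬start ∨ (EG halt))) = {s : every successor in {0, 1, 3, 4, 5, 6, 7}} = {0, 1, 2, 4, 5, 6, 7}
2 ∈ Sat(AX (¬start ∨ (EG halt))) = {0, 1, 2, 4, 5, 6, 7}, so the formula holds at 2.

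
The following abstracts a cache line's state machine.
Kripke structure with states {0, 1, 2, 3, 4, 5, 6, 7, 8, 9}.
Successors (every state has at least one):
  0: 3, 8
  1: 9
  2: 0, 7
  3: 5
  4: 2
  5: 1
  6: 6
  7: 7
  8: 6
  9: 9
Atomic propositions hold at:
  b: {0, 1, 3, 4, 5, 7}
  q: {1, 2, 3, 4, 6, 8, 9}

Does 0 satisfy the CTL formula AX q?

Yes

Sat(AX q) = {s : every successor in {1, 2, 3, 4, 6, 8, 9}} = {0, 1, 4, 5, 6, 8, 9}
0 ∈ Sat(AX q) = {0, 1, 4, 5, 6, 8, 9}, so the formula holds at 0.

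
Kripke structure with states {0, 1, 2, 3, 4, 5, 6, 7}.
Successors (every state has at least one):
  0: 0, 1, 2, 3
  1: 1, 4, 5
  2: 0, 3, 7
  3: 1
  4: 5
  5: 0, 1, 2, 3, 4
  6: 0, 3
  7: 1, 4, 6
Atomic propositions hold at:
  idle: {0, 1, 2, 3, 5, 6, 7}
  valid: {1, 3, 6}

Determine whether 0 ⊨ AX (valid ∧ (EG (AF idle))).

No

AF idle: least fixpoint, start Z0 = {0, 1, 2, 3, 5, 6, 7}, add states with every successor in Z. Z1 = {0, 1, 2, 3, 4, 5, 6, 7}; fixed.
Sat(AF idle) = {0, 1, 2, 3, 4, 5, 6, 7}
EG (AF idle): greatest fixpoint, start Z0 = {0, 1, 2, 3, 4, 5, 6, 7}, keep only states in Sat with some successor in Z. Already a fixed point.
Sat(EG (AF idle)) = {0, 1, 2, 3, 4, 5, 6, 7}
Sat(valid ∧ (EG (AF idle))) = {1, 3, 6}
Sat(AX (valid ∧ (EG (AF idle)))) = {s : every successor in {1, 3, 6}} = {3}
0 ∉ Sat(AX (valid ∧ (EG (AF idle)))) = {3}, so the formula does not hold at 0.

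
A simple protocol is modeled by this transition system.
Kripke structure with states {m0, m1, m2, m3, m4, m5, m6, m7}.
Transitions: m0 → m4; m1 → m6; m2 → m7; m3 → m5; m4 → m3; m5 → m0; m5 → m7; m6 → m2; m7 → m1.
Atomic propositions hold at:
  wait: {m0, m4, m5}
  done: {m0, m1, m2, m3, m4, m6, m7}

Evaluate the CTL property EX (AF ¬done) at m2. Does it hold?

Sat(¬done) = {m5}
AF ¬done: least fixpoint, start Z0 = {m5}, add states with every successor in Z. Z1 = {m3, m5}; Z2 = {m3, m4, m5}; Z3 = {m0, m3, m4, m5}; fixed.
Sat(AF ¬done) = {m0, m3, m4, m5}
Sat(EX (AF ¬done)) = {s : some successor in {m0, m3, m4, m5}} = {m0, m3, m4, m5}
m2 ∉ Sat(EX (AF ¬done)) = {m0, m3, m4, m5}, so the formula does not hold at m2.

No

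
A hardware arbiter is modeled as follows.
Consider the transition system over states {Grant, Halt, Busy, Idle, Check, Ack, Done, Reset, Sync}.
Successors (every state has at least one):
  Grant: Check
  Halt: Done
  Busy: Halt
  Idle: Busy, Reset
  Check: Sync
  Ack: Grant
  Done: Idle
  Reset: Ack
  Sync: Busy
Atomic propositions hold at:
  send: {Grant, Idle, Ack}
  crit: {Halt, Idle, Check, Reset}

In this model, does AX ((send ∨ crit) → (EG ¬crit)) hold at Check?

Sat(send ∨ crit) = {Grant, Halt, Idle, Check, Ack, Reset}
Sat(¬crit) = {Grant, Busy, Ack, Done, Sync}
EG ¬crit: greatest fixpoint, start Z0 = {Grant, Busy, Ack, Done, Sync}, keep only states in Sat with some successor in Z. Z1 = {Ack, Sync}; Z2 = ∅; fixed.
Sat(EG ¬crit) = ∅
Sat((send ∨ crit) → (EG ¬crit)) = {Busy, Done, Sync}
Sat(AX ((send ∨ crit) → (EG ¬crit))) = {s : every successor in {Busy, Done, Sync}} = {Halt, Check, Sync}
Check ∈ Sat(AX ((send ∨ crit) → (EG ¬crit))) = {Halt, Check, Sync}, so the formula holds at Check.

Yes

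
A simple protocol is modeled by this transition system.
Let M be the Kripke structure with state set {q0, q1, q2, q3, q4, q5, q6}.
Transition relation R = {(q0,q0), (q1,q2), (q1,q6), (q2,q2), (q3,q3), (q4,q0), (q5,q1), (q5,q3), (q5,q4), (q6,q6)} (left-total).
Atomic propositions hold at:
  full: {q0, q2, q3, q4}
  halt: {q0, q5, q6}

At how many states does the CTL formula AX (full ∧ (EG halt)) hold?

EG halt: greatest fixpoint, start Z0 = {q0, q5, q6}, keep only states in Sat with some successor in Z. Z1 = {q0, q6}; fixed.
Sat(EG halt) = {q0, q6}
Sat(full ∧ (EG halt)) = {q0}
Sat(AX (full ∧ (EG halt))) = {s : every successor in {q0}} = {q0, q4}
|Sat(AX (full ∧ (EG halt)))| = |{q0, q4}| = 2.

2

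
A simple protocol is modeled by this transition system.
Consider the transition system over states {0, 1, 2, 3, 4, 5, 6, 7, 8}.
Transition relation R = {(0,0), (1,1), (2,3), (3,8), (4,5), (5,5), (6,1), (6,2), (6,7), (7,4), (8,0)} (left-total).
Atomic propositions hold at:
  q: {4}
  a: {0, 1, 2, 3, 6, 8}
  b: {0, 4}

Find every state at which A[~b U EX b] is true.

Sat(~b) = {1, 2, 3, 5, 6, 7, 8}
Sat(EX b) = {s : some successor in {0, 4}} = {0, 7, 8}
A[~b U EX b]: least fixpoint, start Z0 = Sat(EX b) = {0, 7, 8}, add states in Sat(~b) with every successor in Z. Z1 = {0, 3, 7, 8}; Z2 = {0, 2, 3, 7, 8}; fixed.
Sat(A[~b U EX b]) = {0, 2, 3, 7, 8}

{0, 2, 3, 7, 8}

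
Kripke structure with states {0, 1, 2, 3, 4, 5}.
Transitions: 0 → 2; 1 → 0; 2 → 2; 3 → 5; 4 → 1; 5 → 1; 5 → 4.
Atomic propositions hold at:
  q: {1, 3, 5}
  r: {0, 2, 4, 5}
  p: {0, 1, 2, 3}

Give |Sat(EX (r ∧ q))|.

Sat(r ∧ q) = {5}
Sat(EX (r ∧ q)) = {s : some successor in {5}} = {3}
|Sat(EX (r ∧ q))| = |{3}| = 1.

1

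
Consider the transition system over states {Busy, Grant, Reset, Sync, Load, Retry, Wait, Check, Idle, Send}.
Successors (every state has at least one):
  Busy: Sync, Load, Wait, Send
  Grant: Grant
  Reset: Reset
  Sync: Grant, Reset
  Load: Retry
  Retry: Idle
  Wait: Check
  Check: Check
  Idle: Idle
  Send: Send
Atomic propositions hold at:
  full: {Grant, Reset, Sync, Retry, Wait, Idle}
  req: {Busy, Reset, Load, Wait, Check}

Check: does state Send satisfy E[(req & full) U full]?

No

Sat(req & full) = {Reset, Wait}
E[(req & full) U full]: least fixpoint, start Z0 = Sat(full) = {Grant, Reset, Sync, Retry, Wait, Idle}, add states in Sat(req & full) with some successor in Z. Already a fixed point.
Sat(E[(req & full) U full]) = {Grant, Reset, Sync, Retry, Wait, Idle}
Send ∉ Sat(E[(req & full) U full]) = {Grant, Reset, Sync, Retry, Wait, Idle}, so the formula does not hold at Send.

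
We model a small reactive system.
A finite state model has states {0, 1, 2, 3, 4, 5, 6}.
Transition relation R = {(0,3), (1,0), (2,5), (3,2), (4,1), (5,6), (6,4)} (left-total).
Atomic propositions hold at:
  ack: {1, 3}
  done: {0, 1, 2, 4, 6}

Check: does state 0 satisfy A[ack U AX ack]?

Sat(AX ack) = {s : every successor in {1, 3}} = {0, 4}
A[ack U AX ack]: least fixpoint, start Z0 = Sat(AX ack) = {0, 4}, add states in Sat(ack) with every successor in Z. Z1 = {0, 1, 4}; fixed.
Sat(A[ack U AX ack]) = {0, 1, 4}
0 ∈ Sat(A[ack U AX ack]) = {0, 1, 4}, so the formula holds at 0.

Yes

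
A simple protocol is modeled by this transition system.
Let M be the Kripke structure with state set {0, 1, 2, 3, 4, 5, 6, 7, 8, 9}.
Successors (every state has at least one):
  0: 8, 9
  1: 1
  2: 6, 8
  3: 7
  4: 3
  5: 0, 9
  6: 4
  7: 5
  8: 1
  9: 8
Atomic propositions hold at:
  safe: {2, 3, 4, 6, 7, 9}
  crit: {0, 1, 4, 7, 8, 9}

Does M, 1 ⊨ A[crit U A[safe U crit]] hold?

A[safe U crit]: least fixpoint, start Z0 = Sat(crit) = {0, 1, 4, 7, 8, 9}, add states in Sat(safe) with every successor in Z. Z1 = {0, 1, 3, 4, 6, 7, 8, 9}; Z2 = {0, 1, 2, 3, 4, 6, 7, 8, 9}; fixed.
Sat(A[safe U crit]) = {0, 1, 2, 3, 4, 6, 7, 8, 9}
A[crit U A[safe U crit]]: least fixpoint, start Z0 = Sat(A[safe U crit]) = {0, 1, 2, 3, 4, 6, 7, 8, 9}, add states in Sat(crit) with every successor in Z. Already a fixed point.
Sat(A[crit U A[safe U crit]]) = {0, 1, 2, 3, 4, 6, 7, 8, 9}
1 ∈ Sat(A[crit U A[safe U crit]]) = {0, 1, 2, 3, 4, 6, 7, 8, 9}, so the formula holds at 1.

Yes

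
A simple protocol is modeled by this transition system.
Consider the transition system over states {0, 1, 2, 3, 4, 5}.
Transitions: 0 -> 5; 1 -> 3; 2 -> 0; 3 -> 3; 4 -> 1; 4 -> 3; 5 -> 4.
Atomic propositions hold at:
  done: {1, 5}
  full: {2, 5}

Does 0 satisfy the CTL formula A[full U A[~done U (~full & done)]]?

No

Sat(~done) = {0, 2, 3, 4}
Sat(~full) = {0, 1, 3, 4}
Sat(~full & done) = {1}
A[~done U (~full & done)]: least fixpoint, start Z0 = Sat((~full & done)) = {1}, add states in Sat(~done) with every successor in Z. Already a fixed point.
Sat(A[~done U (~full & done)]) = {1}
A[full U A[~done U (~full & done)]]: least fixpoint, start Z0 = Sat(A[~done U (~full & done)]) = {1}, add states in Sat(full) with every successor in Z. Already a fixed point.
Sat(A[full U A[~done U (~full & done)]]) = {1}
0 ∉ Sat(A[full U A[~done U (~full & done)]]) = {1}, so the formula does not hold at 0.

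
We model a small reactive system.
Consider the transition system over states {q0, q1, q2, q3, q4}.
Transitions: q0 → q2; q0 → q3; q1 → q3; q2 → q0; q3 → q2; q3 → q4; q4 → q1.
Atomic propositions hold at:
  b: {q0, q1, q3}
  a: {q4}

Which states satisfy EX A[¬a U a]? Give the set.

{q3}

Sat(¬a) = {q0, q1, q2, q3}
A[¬a U a]: least fixpoint, start Z0 = Sat(a) = {q4}, add states in Sat(¬a) with every successor in Z. Already a fixed point.
Sat(A[¬a U a]) = {q4}
Sat(EX A[¬a U a]) = {s : some successor in {q4}} = {q3}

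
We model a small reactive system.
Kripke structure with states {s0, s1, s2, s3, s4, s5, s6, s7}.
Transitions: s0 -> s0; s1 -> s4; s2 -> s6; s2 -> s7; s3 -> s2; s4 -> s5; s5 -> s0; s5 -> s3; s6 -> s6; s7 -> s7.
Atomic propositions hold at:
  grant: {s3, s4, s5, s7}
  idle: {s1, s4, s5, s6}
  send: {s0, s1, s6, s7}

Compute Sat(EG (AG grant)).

{s7}

AG grant: greatest fixpoint, start Z0 = {s3, s4, s5, s7}, keep only states in Sat with every successor in Z. Z1 = {s4, s7}; Z2 = {s7}; fixed.
Sat(AG grant) = {s7}
EG (AG grant): greatest fixpoint, start Z0 = {s7}, keep only states in Sat with some successor in Z. Already a fixed point.
Sat(EG (AG grant)) = {s7}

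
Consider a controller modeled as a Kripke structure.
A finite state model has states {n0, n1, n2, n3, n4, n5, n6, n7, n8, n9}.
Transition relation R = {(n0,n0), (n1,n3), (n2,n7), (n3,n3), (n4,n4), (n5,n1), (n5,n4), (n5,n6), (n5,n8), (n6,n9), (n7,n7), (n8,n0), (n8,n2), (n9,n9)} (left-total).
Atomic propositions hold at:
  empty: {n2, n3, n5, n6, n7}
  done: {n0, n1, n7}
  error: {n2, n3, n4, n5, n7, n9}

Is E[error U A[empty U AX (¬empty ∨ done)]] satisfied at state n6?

Sat(¬empty) = {n0, n1, n4, n8, n9}
Sat(¬empty ∨ done) = {n0, n1, n4, n7, n8, n9}
Sat(AX (¬empty ∨ done)) = {s : every successor in {n0, n1, n4, n7, n8, n9}} = {n0, n2, n4, n6, n7, n9}
A[empty U AX (¬empty ∨ done)]: least fixpoint, start Z0 = Sat(AX (¬empty ∨ done)) = {n0, n2, n4, n6, n7, n9}, add states in Sat(empty) with every successor in Z. Already a fixed point.
Sat(A[empty U AX (¬empty ∨ done)]) = {n0, n2, n4, n6, n7, n9}
E[error U A[empty U AX (¬empty ∨ done)]]: least fixpoint, start Z0 = Sat(A[empty U AX (¬empty ∨ done)]) = {n0, n2, n4, n6, n7, n9}, add states in Sat(error) with some successor in Z. Z1 = {n0, n2, n4, n5, n6, n7, n9}; fixed.
Sat(E[error U A[empty U AX (¬empty ∨ done)]]) = {n0, n2, n4, n5, n6, n7, n9}
n6 ∈ Sat(E[error U A[empty U AX (¬empty ∨ done)]]) = {n0, n2, n4, n5, n6, n7, n9}, so the formula holds at n6.

Yes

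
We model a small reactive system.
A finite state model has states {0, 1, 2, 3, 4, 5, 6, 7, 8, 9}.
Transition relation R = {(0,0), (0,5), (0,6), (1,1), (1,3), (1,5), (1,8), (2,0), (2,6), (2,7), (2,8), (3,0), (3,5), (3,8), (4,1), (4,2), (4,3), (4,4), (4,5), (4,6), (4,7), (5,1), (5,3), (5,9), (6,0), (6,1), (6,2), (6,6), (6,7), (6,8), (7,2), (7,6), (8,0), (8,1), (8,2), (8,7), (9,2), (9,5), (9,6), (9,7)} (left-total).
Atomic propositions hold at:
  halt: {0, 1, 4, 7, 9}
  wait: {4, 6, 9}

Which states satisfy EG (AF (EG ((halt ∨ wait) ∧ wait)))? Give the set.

Sat(halt ∨ wait) = {0, 1, 4, 6, 7, 9}
Sat((halt ∨ wait) ∧ wait) = {4, 6, 9}
EG ((halt ∨ wait) ∧ wait): greatest fixpoint, start Z0 = {4, 6, 9}, keep only states in Sat with some successor in Z. Already a fixed point.
Sat(EG ((halt ∨ wait) ∧ wait)) = {4, 6, 9}
AF (EG ((halt ∨ wait) ∧ wait)): least fixpoint, start Z0 = {4, 6, 9}, add states with every successor in Z. Already a fixed point.
Sat(AF (EG ((halt ∨ wait) ∧ wait))) = {4, 6, 9}
EG (AF (EG ((halt ∨ wait) ∧ wait))): greatest fixpoint, start Z0 = {4, 6, 9}, keep only states in Sat with some successor in Z. Already a fixed point.
Sat(EG (AF (EG ((halt ∨ wait) ∧ wait)))) = {4, 6, 9}

{4, 6, 9}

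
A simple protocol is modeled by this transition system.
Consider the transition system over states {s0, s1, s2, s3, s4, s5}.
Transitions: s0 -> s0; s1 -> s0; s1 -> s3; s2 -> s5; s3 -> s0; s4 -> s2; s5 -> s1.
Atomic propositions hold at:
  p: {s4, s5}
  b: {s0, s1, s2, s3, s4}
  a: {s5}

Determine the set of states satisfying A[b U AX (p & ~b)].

{s2, s4}

Sat(~b) = {s5}
Sat(p & ~b) = {s5}
Sat(AX (p & ~b)) = {s : every successor in {s5}} = {s2}
A[b U AX (p & ~b)]: least fixpoint, start Z0 = Sat(AX (p & ~b)) = {s2}, add states in Sat(b) with every successor in Z. Z1 = {s2, s4}; fixed.
Sat(A[b U AX (p & ~b)]) = {s2, s4}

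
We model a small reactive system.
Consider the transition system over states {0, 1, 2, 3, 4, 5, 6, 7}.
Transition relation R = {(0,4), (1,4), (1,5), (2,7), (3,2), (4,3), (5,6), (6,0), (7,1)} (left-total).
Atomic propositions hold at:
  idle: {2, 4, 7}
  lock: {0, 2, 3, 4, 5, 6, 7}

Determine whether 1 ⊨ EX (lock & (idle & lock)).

Sat(idle & lock) = {2, 4, 7}
Sat(lock & (idle & lock)) = {2, 4, 7}
Sat(EX (lock & (idle & lock))) = {s : some successor in {2, 4, 7}} = {0, 1, 2, 3}
1 ∈ Sat(EX (lock & (idle & lock))) = {0, 1, 2, 3}, so the formula holds at 1.

Yes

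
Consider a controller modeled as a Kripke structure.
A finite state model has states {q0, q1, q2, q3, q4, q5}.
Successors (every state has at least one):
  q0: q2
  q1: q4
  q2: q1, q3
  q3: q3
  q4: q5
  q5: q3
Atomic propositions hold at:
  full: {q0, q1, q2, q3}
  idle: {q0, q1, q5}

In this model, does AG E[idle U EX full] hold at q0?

No

Sat(EX full) = {s : some successor in {q0, q1, q2, q3}} = {q0, q2, q3, q5}
E[idle U EX full]: least fixpoint, start Z0 = Sat(EX full) = {q0, q2, q3, q5}, add states in Sat(idle) with some successor in Z. Already a fixed point.
Sat(E[idle U EX full]) = {q0, q2, q3, q5}
AG E[idle U EX full]: greatest fixpoint, start Z0 = {q0, q2, q3, q5}, keep only states in Sat with every successor in Z. Z1 = {q0, q3, q5}; Z2 = {q3, q5}; fixed.
Sat(AG E[idle U EX full]) = {q3, q5}
q0 ∉ Sat(AG E[idle U EX full]) = {q3, q5}, so the formula does not hold at q0.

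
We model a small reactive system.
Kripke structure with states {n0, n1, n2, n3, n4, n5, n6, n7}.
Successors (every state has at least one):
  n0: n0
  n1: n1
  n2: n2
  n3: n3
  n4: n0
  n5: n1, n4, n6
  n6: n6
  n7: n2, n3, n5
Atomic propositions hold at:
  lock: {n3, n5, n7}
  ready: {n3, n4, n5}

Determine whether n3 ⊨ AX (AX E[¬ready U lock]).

Yes

Sat(¬ready) = {n0, n1, n2, n6, n7}
E[¬ready U lock]: least fixpoint, start Z0 = Sat(lock) = {n3, n5, n7}, add states in Sat(¬ready) with some successor in Z. Already a fixed point.
Sat(E[¬ready U lock]) = {n3, n5, n7}
Sat(AX E[¬ready U lock]) = {s : every successor in {n3, n5, n7}} = {n3}
Sat(AX (AX E[¬ready U lock])) = {s : every successor in {n3}} = {n3}
n3 ∈ Sat(AX (AX E[¬ready U lock])) = {n3}, so the formula holds at n3.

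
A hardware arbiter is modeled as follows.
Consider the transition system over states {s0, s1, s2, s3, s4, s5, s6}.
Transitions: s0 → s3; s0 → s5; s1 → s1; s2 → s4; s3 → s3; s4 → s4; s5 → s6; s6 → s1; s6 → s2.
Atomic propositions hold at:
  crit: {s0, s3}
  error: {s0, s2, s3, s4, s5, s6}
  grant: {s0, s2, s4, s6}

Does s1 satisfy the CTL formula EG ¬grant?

Yes

Sat(¬grant) = {s1, s3, s5}
EG ¬grant: greatest fixpoint, start Z0 = {s1, s3, s5}, keep only states in Sat with some successor in Z. Z1 = {s1, s3}; fixed.
Sat(EG ¬grant) = {s1, s3}
s1 ∈ Sat(EG ¬grant) = {s1, s3}, so the formula holds at s1.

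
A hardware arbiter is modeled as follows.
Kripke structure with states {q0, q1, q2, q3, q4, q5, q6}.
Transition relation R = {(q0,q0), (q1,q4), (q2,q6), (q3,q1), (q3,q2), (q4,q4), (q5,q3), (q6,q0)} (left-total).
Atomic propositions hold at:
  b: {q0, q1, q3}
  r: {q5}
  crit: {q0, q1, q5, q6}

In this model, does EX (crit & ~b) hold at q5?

Sat(~b) = {q2, q4, q5, q6}
Sat(crit & ~b) = {q5, q6}
Sat(EX (crit & ~b)) = {s : some successor in {q5, q6}} = {q2}
q5 ∉ Sat(EX (crit & ~b)) = {q2}, so the formula does not hold at q5.

No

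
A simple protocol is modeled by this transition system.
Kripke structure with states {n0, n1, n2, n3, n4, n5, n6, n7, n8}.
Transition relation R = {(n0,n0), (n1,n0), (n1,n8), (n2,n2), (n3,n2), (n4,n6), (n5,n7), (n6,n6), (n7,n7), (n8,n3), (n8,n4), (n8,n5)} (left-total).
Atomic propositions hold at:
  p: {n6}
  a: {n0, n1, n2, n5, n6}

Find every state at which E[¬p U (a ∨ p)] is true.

{n0, n1, n2, n3, n4, n5, n6, n8}

Sat(¬p) = {n0, n1, n2, n3, n4, n5, n7, n8}
Sat(a ∨ p) = {n0, n1, n2, n5, n6}
E[¬p U (a ∨ p)]: least fixpoint, start Z0 = Sat((a ∨ p)) = {n0, n1, n2, n5, n6}, add states in Sat(¬p) with some successor in Z. Z1 = {n0, n1, n2, n3, n4, n5, n6, n8}; fixed.
Sat(E[¬p U (a ∨ p)]) = {n0, n1, n2, n3, n4, n5, n6, n8}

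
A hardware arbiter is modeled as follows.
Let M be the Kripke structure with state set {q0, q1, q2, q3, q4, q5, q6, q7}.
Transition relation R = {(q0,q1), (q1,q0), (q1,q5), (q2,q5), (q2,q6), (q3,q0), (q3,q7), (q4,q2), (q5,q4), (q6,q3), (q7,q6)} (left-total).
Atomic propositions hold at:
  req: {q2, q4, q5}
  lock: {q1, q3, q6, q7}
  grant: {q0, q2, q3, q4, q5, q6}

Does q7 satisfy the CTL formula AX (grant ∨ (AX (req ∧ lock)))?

Yes

Sat(req ∧ lock) = ∅
Sat(AX (req ∧ lock)) = {s : every successor in ∅} = ∅
Sat(grant ∨ (AX (req ∧ lock))) = {q0, q2, q3, q4, q5, q6}
Sat(AX (grant ∨ (AX (req ∧ lock)))) = {s : every successor in {q0, q2, q3, q4, q5, q6}} = {q1, q2, q4, q5, q6, q7}
q7 ∈ Sat(AX (grant ∨ (AX (req ∧ lock)))) = {q1, q2, q4, q5, q6, q7}, so the formula holds at q7.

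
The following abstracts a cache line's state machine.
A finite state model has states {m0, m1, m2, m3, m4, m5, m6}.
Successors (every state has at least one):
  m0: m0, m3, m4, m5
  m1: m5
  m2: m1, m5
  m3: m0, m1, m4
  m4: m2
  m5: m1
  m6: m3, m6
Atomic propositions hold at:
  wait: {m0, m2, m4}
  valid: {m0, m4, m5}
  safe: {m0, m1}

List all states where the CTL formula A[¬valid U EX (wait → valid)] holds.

Sat(¬valid) = {m1, m2, m3, m6}
Sat(wait → valid) = {m0, m1, m3, m4, m5, m6}
Sat(EX (wait → valid)) = {s : some successor in {m0, m1, m3, m4, m5, m6}} = {m0, m1, m2, m3, m5, m6}
A[¬valid U EX (wait → valid)]: least fixpoint, start Z0 = Sat(EX (wait → valid)) = {m0, m1, m2, m3, m5, m6}, add states in Sat(¬valid) with every successor in Z. Already a fixed point.
Sat(A[¬valid U EX (wait → valid)]) = {m0, m1, m2, m3, m5, m6}

{m0, m1, m2, m3, m5, m6}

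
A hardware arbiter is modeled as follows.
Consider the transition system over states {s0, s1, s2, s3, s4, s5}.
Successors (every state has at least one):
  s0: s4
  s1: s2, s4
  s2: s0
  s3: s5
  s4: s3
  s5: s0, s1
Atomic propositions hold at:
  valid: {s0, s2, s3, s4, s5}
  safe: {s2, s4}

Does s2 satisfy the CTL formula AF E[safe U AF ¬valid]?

No

Sat(¬valid) = {s1}
AF ¬valid: least fixpoint, start Z0 = {s1}, add states with every successor in Z. Already a fixed point.
Sat(AF ¬valid) = {s1}
E[safe U AF ¬valid]: least fixpoint, start Z0 = Sat(AF ¬valid) = {s1}, add states in Sat(safe) with some successor in Z. Already a fixed point.
Sat(E[safe U AF ¬valid]) = {s1}
AF E[safe U AF ¬valid]: least fixpoint, start Z0 = {s1}, add states with every successor in Z. Already a fixed point.
Sat(AF E[safe U AF ¬valid]) = {s1}
s2 ∉ Sat(AF E[safe U AF ¬valid]) = {s1}, so the formula does not hold at s2.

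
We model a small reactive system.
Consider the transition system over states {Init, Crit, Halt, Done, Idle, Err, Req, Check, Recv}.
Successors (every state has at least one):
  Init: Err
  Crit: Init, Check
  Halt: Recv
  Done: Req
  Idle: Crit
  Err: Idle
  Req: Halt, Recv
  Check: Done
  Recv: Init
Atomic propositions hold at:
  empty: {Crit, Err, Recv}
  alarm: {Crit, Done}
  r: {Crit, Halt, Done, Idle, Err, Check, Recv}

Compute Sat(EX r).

{Init, Crit, Halt, Idle, Err, Req, Check}

Sat(EX r) = {s : some successor in {Crit, Halt, Done, Idle, Err, Check, Recv}} = {Init, Crit, Halt, Idle, Err, Req, Check}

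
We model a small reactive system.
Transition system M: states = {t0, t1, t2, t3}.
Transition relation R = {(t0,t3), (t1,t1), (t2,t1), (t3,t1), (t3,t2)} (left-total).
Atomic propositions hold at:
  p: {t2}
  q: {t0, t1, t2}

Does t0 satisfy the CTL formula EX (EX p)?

Sat(EX p) = {s : some successor in {t2}} = {t3}
Sat(EX (EX p)) = {s : some successor in {t3}} = {t0}
t0 ∈ Sat(EX (EX p)) = {t0}, so the formula holds at t0.

Yes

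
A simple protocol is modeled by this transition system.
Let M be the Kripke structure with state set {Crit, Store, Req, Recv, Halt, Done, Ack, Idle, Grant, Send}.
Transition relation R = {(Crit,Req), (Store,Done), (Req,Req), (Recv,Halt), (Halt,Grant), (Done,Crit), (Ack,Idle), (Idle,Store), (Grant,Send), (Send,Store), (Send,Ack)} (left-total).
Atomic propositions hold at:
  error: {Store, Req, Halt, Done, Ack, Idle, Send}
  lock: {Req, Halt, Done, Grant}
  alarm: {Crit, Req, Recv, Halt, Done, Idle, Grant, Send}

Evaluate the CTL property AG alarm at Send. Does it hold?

No

AG alarm: greatest fixpoint, start Z0 = {Crit, Req, Recv, Halt, Done, Idle, Grant, Send}, keep only states in Sat with every successor in Z. Z1 = {Crit, Req, Recv, Halt, Done, Grant}; Z2 = {Crit, Req, Recv, Halt, Done}; Z3 = {Crit, Req, Recv, Done}; Z4 = {Crit, Req, Done}; fixed.
Sat(AG alarm) = {Crit, Req, Done}
Send ∉ Sat(AG alarm) = {Crit, Req, Done}, so the formula does not hold at Send.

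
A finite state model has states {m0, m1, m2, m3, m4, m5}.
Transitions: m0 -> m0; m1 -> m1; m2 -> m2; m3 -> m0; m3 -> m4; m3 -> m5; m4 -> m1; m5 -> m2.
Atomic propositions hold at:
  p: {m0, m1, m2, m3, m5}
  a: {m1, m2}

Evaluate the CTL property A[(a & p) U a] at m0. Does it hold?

Sat(a & p) = {m1, m2}
A[(a & p) U a]: least fixpoint, start Z0 = Sat(a) = {m1, m2}, add states in Sat(a & p) with every successor in Z. Already a fixed point.
Sat(A[(a & p) U a]) = {m1, m2}
m0 ∉ Sat(A[(a & p) U a]) = {m1, m2}, so the formula does not hold at m0.

No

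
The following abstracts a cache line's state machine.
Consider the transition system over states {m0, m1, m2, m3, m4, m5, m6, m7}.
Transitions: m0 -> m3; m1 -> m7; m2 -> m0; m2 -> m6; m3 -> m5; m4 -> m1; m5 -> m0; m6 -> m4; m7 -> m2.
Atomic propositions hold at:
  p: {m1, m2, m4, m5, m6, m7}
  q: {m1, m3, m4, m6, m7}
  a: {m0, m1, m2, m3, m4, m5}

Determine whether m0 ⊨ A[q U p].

A[q U p]: least fixpoint, start Z0 = Sat(p) = {m1, m2, m4, m5, m6, m7}, add states in Sat(q) with every successor in Z. Z1 = {m1, m2, m3, m4, m5, m6, m7}; fixed.
Sat(A[q U p]) = {m1, m2, m3, m4, m5, m6, m7}
m0 ∉ Sat(A[q U p]) = {m1, m2, m3, m4, m5, m6, m7}, so the formula does not hold at m0.

No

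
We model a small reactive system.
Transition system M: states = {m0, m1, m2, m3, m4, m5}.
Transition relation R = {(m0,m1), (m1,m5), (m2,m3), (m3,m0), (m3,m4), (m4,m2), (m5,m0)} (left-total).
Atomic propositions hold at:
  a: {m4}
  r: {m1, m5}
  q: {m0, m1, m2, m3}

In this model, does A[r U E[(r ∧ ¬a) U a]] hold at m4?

Sat(¬a) = {m0, m1, m2, m3, m5}
Sat(r ∧ ¬a) = {m1, m5}
E[(r ∧ ¬a) U a]: least fixpoint, start Z0 = Sat(a) = {m4}, add states in Sat(r ∧ ¬a) with some successor in Z. Already a fixed point.
Sat(E[(r ∧ ¬a) U a]) = {m4}
A[r U E[(r ∧ ¬a) U a]]: least fixpoint, start Z0 = Sat(E[(r ∧ ¬a) U a]) = {m4}, add states in Sat(r) with every successor in Z. Already a fixed point.
Sat(A[r U E[(r ∧ ¬a) U a]]) = {m4}
m4 ∈ Sat(A[r U E[(r ∧ ¬a) U a]]) = {m4}, so the formula holds at m4.

Yes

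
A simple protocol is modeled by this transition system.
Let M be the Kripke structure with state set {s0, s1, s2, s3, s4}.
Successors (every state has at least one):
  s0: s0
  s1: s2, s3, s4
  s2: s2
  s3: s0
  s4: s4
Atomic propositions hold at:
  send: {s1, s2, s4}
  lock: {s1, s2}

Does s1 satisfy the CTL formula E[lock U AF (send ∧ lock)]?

Sat(send ∧ lock) = {s1, s2}
AF (send ∧ lock): least fixpoint, start Z0 = {s1, s2}, add states with every successor in Z. Already a fixed point.
Sat(AF (send ∧ lock)) = {s1, s2}
E[lock U AF (send ∧ lock)]: least fixpoint, start Z0 = Sat(AF (send ∧ lock)) = {s1, s2}, add states in Sat(lock) with some successor in Z. Already a fixed point.
Sat(E[lock U AF (send ∧ lock)]) = {s1, s2}
s1 ∈ Sat(E[lock U AF (send ∧ lock)]) = {s1, s2}, so the formula holds at s1.

Yes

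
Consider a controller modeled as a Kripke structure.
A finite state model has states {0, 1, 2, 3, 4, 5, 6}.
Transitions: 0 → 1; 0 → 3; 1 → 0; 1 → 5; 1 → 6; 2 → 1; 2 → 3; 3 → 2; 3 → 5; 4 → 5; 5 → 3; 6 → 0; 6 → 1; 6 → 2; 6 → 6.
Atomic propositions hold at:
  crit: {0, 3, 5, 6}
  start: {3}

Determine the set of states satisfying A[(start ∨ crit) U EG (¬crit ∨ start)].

{2, 3, 5}

Sat(start ∨ crit) = {0, 3, 5, 6}
Sat(¬crit) = {1, 2, 4}
Sat(¬crit ∨ start) = {1, 2, 3, 4}
EG (¬crit ∨ start): greatest fixpoint, start Z0 = {1, 2, 3, 4}, keep only states in Sat with some successor in Z. Z1 = {2, 3}; fixed.
Sat(EG (¬crit ∨ start)) = {2, 3}
A[(start ∨ crit) U EG (¬crit ∨ start)]: least fixpoint, start Z0 = Sat(EG (¬crit ∨ start)) = {2, 3}, add states in Sat(start ∨ crit) with every successor in Z. Z1 = {2, 3, 5}; fixed.
Sat(A[(start ∨ crit) U EG (¬crit ∨ start)]) = {2, 3, 5}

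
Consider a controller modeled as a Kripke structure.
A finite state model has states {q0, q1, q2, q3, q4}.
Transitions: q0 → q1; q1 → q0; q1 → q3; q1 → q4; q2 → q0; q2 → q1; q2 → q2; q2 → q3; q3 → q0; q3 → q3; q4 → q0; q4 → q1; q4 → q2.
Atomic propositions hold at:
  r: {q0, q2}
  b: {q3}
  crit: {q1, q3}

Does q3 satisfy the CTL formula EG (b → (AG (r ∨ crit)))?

Sat(r ∨ crit) = {q0, q1, q2, q3}
AG (r ∨ crit): greatest fixpoint, start Z0 = {q0, q1, q2, q3}, keep only states in Sat with every successor in Z. Z1 = {q0, q2, q3}; Z2 = {q3}; Z3 = ∅; fixed.
Sat(AG (r ∨ crit)) = ∅
Sat(b → (AG (r ∨ crit))) = {q0, q1, q2, q4}
EG (b → (AG (r ∨ crit))): greatest fixpoint, start Z0 = {q0, q1, q2, q4}, keep only states in Sat with some successor in Z. Already a fixed point.
Sat(EG (b → (AG (r ∨ crit)))) = {q0, q1, q2, q4}
q3 ∉ Sat(EG (b → (AG (r ∨ crit)))) = {q0, q1, q2, q4}, so the formula does not hold at q3.

No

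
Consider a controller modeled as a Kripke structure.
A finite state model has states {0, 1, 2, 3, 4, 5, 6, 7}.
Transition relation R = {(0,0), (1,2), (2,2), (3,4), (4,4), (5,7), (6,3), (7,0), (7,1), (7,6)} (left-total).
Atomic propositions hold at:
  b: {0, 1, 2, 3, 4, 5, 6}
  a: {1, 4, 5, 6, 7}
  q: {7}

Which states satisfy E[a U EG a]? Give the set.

EG a: greatest fixpoint, start Z0 = {1, 4, 5, 6, 7}, keep only states in Sat with some successor in Z. Z1 = {4, 5, 7}; Z2 = {4, 5}; Z3 = {4}; fixed.
Sat(EG a) = {4}
E[a U EG a]: least fixpoint, start Z0 = Sat(EG a) = {4}, add states in Sat(a) with some successor in Z. Already a fixed point.
Sat(E[a U EG a]) = {4}

{4}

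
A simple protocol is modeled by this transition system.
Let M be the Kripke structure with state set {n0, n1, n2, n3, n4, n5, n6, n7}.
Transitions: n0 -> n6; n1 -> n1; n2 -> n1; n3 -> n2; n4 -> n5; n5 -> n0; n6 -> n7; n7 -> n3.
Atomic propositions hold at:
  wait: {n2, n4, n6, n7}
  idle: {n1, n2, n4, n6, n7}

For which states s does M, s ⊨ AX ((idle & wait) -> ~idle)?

Sat(idle & wait) = {n2, n4, n6, n7}
Sat(~idle) = {n0, n3, n5}
Sat((idle & wait) -> ~idle) = {n0, n1, n3, n5}
Sat(AX ((idle & wait) -> ~idle)) = {s : every successor in {n0, n1, n3, n5}} = {n1, n2, n4, n5, n7}

{n1, n2, n4, n5, n7}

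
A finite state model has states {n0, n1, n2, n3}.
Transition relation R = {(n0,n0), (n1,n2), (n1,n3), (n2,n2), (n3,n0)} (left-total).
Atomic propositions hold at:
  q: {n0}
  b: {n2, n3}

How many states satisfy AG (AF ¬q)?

1

Sat(¬q) = {n1, n2, n3}
AF ¬q: least fixpoint, start Z0 = {n1, n2, n3}, add states with every successor in Z. Already a fixed point.
Sat(AF ¬q) = {n1, n2, n3}
AG (AF ¬q): greatest fixpoint, start Z0 = {n1, n2, n3}, keep only states in Sat with every successor in Z. Z1 = {n1, n2}; Z2 = {n2}; fixed.
Sat(AG (AF ¬q)) = {n2}
|Sat(AG (AF ¬q))| = |{n2}| = 1.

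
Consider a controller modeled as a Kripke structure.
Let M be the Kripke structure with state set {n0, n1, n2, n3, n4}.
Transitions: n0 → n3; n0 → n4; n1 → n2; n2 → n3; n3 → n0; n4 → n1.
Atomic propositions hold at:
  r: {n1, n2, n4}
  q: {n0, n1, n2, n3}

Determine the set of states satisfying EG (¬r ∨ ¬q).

{n0, n3}

Sat(¬r) = {n0, n3}
Sat(¬q) = {n4}
Sat(¬r ∨ ¬q) = {n0, n3, n4}
EG (¬r ∨ ¬q): greatest fixpoint, start Z0 = {n0, n3, n4}, keep only states in Sat with some successor in Z. Z1 = {n0, n3}; fixed.
Sat(EG (¬r ∨ ¬q)) = {n0, n3}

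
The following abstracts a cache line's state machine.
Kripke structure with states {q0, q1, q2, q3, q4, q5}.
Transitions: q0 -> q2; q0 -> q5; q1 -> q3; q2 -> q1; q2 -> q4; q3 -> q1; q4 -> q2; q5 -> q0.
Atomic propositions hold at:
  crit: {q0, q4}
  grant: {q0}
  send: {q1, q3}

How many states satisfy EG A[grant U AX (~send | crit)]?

2

Sat(~send) = {q0, q2, q4, q5}
Sat(~send | crit) = {q0, q2, q4, q5}
Sat(AX (~send | crit)) = {s : every successor in {q0, q2, q4, q5}} = {q0, q4, q5}
A[grant U AX (~send | crit)]: least fixpoint, start Z0 = Sat(AX (~send | crit)) = {q0, q4, q5}, add states in Sat(grant) with every successor in Z. Already a fixed point.
Sat(A[grant U AX (~send | crit)]) = {q0, q4, q5}
EG A[grant U AX (~send | crit)]: greatest fixpoint, start Z0 = {q0, q4, q5}, keep only states in Sat with some successor in Z. Z1 = {q0, q5}; fixed.
Sat(EG A[grant U AX (~send | crit)]) = {q0, q5}
|Sat(EG A[grant U AX (~send | crit)])| = |{q0, q5}| = 2.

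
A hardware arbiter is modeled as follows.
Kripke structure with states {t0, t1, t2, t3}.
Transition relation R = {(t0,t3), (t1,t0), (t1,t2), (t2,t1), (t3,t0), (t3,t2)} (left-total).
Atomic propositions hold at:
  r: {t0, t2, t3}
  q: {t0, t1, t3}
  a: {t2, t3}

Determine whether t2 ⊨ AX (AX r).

Sat(AX r) = {s : every successor in {t0, t2, t3}} = {t0, t1, t3}
Sat(AX (AX r)) = {s : every successor in {t0, t1, t3}} = {t0, t2}
t2 ∈ Sat(AX (AX r)) = {t0, t2}, so the formula holds at t2.

Yes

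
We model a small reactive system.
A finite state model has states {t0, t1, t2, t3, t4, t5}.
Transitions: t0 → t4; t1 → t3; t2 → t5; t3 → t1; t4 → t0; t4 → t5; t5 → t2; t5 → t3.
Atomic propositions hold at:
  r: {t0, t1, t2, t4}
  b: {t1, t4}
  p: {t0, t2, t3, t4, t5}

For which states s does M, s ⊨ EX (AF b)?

AF b: least fixpoint, start Z0 = {t1, t4}, add states with every successor in Z. Z1 = {t0, t1, t3, t4}; fixed.
Sat(AF b) = {t0, t1, t3, t4}
Sat(EX (AF b)) = {s : some successor in {t0, t1, t3, t4}} = {t0, t1, t3, t4, t5}

{t0, t1, t3, t4, t5}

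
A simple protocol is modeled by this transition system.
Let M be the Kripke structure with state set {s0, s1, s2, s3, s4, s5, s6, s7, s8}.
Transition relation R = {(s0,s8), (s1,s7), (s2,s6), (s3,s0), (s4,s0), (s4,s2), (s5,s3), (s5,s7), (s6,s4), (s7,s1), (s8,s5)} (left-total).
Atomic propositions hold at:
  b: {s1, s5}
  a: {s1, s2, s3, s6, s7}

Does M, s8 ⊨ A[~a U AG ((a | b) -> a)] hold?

Sat(~a) = {s0, s4, s5, s8}
Sat(a | b) = {s1, s2, s3, s5, s6, s7}
Sat((a | b) -> a) = {s0, s1, s2, s3, s4, s6, s7, s8}
AG ((a | b) -> a): greatest fixpoint, start Z0 = {s0, s1, s2, s3, s4, s6, s7, s8}, keep only states in Sat with every successor in Z. Z1 = {s0, s1, s2, s3, s4, s6, s7}; Z2 = {s1, s2, s3, s4, s6, s7}; Z3 = {s1, s2, s6, s7}; Z4 = {s1, s2, s7}; Z5 = {s1, s7}; fixed.
Sat(AG ((a | b) -> a)) = {s1, s7}
A[~a U AG ((a | b) -> a)]: least fixpoint, start Z0 = Sat(AG ((a | b) -> a)) = {s1, s7}, add states in Sat(~a) with every successor in Z. Already a fixed point.
Sat(A[~a U AG ((a | b) -> a)]) = {s1, s7}
s8 ∉ Sat(A[~a U AG ((a | b) -> a)]) = {s1, s7}, so the formula does not hold at s8.

No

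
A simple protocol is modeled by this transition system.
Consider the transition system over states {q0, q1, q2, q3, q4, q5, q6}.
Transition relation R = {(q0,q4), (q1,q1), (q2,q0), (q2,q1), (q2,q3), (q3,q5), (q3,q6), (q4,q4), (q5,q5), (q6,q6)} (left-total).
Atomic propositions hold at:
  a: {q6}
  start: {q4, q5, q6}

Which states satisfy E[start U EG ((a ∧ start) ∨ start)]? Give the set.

Sat(a ∧ start) = {q6}
Sat((a ∧ start) ∨ start) = {q4, q5, q6}
EG ((a ∧ start) ∨ start): greatest fixpoint, start Z0 = {q4, q5, q6}, keep only states in Sat with some successor in Z. Already a fixed point.
Sat(EG ((a ∧ start) ∨ start)) = {q4, q5, q6}
E[start U EG ((a ∧ start) ∨ start)]: least fixpoint, start Z0 = Sat(EG ((a ∧ start) ∨ start)) = {q4, q5, q6}, add states in Sat(start) with some successor in Z. Already a fixed point.
Sat(E[start U EG ((a ∧ start) ∨ start)]) = {q4, q5, q6}

{q4, q5, q6}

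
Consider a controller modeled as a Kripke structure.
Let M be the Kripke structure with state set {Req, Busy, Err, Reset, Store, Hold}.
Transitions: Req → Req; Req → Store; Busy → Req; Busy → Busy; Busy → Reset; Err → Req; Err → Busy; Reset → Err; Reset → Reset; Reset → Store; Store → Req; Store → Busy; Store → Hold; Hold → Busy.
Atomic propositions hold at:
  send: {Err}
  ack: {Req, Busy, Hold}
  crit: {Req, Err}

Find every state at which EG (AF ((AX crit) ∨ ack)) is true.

Sat(AX crit) = {s : every successor in {Req, Err}} = ∅
Sat((AX crit) ∨ ack) = {Req, Busy, Hold}
AF ((AX crit) ∨ ack): least fixpoint, start Z0 = {Req, Busy, Hold}, add states with every successor in Z. Z1 = {Req, Busy, Err, Store, Hold}; fixed.
Sat(AF ((AX crit) ∨ ack)) = {Req, Busy, Err, Store, Hold}
EG (AF ((AX crit) ∨ ack)): greatest fixpoint, start Z0 = {Req, Busy, Err, Store, Hold}, keep only states in Sat with some successor in Z. Already a fixed point.
Sat(EG (AF ((AX crit) ∨ ack))) = {Req, Busy, Err, Store, Hold}

{Req, Busy, Err, Store, Hold}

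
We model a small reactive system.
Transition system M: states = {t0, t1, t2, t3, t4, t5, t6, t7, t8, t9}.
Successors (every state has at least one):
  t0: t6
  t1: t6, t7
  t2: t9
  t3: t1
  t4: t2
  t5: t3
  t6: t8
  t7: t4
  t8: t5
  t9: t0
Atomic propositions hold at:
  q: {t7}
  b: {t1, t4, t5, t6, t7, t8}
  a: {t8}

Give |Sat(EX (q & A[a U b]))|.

A[a U b]: least fixpoint, start Z0 = Sat(b) = {t1, t4, t5, t6, t7, t8}, add states in Sat(a) with every successor in Z. Already a fixed point.
Sat(A[a U b]) = {t1, t4, t5, t6, t7, t8}
Sat(q & A[a U b]) = {t7}
Sat(EX (q & A[a U b])) = {s : some successor in {t7}} = {t1}
|Sat(EX (q & A[a U b]))| = |{t1}| = 1.

1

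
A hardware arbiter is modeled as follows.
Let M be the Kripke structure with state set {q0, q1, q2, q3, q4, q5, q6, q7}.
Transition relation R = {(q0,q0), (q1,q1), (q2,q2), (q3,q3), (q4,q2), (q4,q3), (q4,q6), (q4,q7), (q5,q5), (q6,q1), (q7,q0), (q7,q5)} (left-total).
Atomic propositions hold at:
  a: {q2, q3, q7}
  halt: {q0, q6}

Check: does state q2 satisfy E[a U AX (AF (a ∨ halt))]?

Sat(a ∨ halt) = {q0, q2, q3, q6, q7}
AF (a ∨ halt): least fixpoint, start Z0 = {q0, q2, q3, q6, q7}, add states with every successor in Z. Z1 = {q0, q2, q3, q4, q6, q7}; fixed.
Sat(AF (a ∨ halt)) = {q0, q2, q3, q4, q6, q7}
Sat(AX (AF (a ∨ halt))) = {s : every successor in {q0, q2, q3, q4, q6, q7}} = {q0, q2, q3, q4}
E[a U AX (AF (a ∨ halt))]: least fixpoint, start Z0 = Sat(AX (AF (a ∨ halt))) = {q0, q2, q3, q4}, add states in Sat(a) with some successor in Z. Z1 = {q0, q2, q3, q4, q7}; fixed.
Sat(E[a U AX (AF (a ∨ halt))]) = {q0, q2, q3, q4, q7}
q2 ∈ Sat(E[a U AX (AF (a ∨ halt))]) = {q0, q2, q3, q4, q7}, so the formula holds at q2.

Yes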